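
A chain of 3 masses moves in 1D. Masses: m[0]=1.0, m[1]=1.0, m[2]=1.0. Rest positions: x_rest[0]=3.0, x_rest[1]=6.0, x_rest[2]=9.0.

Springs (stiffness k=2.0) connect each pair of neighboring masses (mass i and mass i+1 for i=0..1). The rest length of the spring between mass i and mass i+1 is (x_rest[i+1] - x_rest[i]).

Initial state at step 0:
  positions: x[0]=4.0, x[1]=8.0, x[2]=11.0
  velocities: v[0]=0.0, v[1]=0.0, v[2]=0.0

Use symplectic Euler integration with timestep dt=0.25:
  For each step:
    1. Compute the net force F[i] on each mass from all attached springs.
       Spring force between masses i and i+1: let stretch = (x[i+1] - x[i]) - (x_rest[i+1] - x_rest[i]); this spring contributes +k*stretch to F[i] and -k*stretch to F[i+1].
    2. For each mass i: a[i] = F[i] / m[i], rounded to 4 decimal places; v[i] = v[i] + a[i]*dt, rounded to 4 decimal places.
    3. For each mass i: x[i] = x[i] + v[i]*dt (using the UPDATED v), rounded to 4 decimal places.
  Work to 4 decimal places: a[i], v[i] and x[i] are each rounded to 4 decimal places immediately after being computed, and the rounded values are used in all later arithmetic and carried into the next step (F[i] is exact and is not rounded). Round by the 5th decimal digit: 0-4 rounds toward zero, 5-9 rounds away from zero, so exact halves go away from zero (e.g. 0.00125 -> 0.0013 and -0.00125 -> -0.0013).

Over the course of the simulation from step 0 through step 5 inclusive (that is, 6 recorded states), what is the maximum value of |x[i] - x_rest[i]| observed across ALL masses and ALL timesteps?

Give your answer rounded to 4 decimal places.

Answer: 2.0253

Derivation:
Step 0: x=[4.0000 8.0000 11.0000] v=[0.0000 0.0000 0.0000]
Step 1: x=[4.1250 7.8750 11.0000] v=[0.5000 -0.5000 0.0000]
Step 2: x=[4.3438 7.6719 10.9844] v=[0.8750 -0.8125 -0.0625]
Step 3: x=[4.6036 7.4668 10.9297] v=[1.0391 -0.8203 -0.2188]
Step 4: x=[4.8463 7.3367 10.8171] v=[0.9707 -0.5205 -0.4503]
Step 5: x=[5.0253 7.3303 10.6445] v=[0.7159 -0.0255 -0.6905]
Max displacement = 2.0253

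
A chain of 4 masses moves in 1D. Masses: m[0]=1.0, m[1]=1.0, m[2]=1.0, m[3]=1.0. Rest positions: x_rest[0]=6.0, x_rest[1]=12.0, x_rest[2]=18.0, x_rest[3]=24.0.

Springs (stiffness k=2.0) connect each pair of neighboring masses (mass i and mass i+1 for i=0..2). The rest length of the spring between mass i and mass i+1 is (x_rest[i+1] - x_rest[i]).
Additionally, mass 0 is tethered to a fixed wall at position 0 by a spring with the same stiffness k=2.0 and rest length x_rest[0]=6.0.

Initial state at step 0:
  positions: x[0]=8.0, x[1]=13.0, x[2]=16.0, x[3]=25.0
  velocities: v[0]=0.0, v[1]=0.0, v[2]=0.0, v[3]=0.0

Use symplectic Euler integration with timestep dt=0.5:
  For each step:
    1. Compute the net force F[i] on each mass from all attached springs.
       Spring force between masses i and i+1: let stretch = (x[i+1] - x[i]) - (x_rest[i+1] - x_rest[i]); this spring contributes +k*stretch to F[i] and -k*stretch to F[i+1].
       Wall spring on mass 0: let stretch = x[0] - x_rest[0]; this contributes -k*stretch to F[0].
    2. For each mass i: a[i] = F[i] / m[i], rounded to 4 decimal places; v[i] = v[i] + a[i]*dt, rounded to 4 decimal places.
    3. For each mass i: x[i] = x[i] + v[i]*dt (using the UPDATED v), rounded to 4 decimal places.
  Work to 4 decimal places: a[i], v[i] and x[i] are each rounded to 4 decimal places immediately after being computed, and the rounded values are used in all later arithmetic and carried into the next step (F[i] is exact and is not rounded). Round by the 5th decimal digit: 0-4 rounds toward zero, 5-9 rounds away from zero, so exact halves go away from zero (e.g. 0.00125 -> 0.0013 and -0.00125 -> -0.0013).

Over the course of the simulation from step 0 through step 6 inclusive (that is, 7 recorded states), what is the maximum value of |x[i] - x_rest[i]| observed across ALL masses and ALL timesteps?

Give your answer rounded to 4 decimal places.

Step 0: x=[8.0000 13.0000 16.0000 25.0000] v=[0.0000 0.0000 0.0000 0.0000]
Step 1: x=[6.5000 12.0000 19.0000 23.5000] v=[-3.0000 -2.0000 6.0000 -3.0000]
Step 2: x=[4.5000 11.7500 20.7500 22.7500] v=[-4.0000 -0.5000 3.5000 -1.5000]
Step 3: x=[3.8750 12.3750 19.0000 24.0000] v=[-1.2500 1.2500 -3.5000 2.5000]
Step 4: x=[5.5625 12.0625 16.4375 25.7500] v=[3.3750 -0.6250 -5.1250 3.5000]
Step 5: x=[7.7188 10.6875 16.3438 25.8438] v=[4.3125 -2.7500 -0.1875 0.1875]
Step 6: x=[7.5000 10.6563 18.1719 24.1876] v=[-0.4376 -0.0624 3.6562 -3.3125]
Max displacement = 2.7500

Answer: 2.7500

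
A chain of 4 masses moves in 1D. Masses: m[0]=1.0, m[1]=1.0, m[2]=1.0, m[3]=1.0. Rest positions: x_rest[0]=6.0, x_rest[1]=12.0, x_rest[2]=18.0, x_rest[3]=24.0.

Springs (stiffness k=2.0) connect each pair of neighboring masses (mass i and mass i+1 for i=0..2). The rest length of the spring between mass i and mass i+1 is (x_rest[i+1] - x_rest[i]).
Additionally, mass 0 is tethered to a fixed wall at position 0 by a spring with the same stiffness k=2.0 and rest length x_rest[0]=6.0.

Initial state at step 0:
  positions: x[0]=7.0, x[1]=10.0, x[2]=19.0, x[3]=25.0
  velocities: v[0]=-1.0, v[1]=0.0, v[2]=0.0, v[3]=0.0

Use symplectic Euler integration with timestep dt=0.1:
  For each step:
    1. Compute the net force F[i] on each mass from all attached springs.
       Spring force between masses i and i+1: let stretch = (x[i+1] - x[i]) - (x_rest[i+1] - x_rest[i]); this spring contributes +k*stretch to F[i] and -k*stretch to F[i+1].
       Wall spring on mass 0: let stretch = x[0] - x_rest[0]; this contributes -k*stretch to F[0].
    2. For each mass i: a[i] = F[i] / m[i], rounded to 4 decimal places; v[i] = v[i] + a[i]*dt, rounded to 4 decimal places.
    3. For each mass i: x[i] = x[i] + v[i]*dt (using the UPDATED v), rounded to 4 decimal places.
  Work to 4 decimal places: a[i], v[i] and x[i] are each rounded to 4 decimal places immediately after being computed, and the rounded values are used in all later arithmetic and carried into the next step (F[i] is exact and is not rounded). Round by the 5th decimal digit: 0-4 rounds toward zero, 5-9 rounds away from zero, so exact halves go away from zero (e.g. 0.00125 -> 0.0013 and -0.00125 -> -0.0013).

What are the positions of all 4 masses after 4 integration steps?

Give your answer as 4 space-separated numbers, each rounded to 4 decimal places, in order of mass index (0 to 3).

Answer: 5.9202 11.0705 18.4692 24.9828

Derivation:
Step 0: x=[7.0000 10.0000 19.0000 25.0000] v=[-1.0000 0.0000 0.0000 0.0000]
Step 1: x=[6.8200 10.1200 18.9400 25.0000] v=[-1.8000 1.2000 -0.6000 0.0000]
Step 2: x=[6.5696 10.3504 18.8248 24.9988] v=[-2.5040 2.3040 -1.1520 -0.0120]
Step 3: x=[6.2634 10.6747 18.6636 24.9941] v=[-3.0618 3.2427 -1.6121 -0.0468]
Step 4: x=[5.9202 11.0705 18.4692 24.9828] v=[-3.4322 3.9582 -1.9438 -0.1129]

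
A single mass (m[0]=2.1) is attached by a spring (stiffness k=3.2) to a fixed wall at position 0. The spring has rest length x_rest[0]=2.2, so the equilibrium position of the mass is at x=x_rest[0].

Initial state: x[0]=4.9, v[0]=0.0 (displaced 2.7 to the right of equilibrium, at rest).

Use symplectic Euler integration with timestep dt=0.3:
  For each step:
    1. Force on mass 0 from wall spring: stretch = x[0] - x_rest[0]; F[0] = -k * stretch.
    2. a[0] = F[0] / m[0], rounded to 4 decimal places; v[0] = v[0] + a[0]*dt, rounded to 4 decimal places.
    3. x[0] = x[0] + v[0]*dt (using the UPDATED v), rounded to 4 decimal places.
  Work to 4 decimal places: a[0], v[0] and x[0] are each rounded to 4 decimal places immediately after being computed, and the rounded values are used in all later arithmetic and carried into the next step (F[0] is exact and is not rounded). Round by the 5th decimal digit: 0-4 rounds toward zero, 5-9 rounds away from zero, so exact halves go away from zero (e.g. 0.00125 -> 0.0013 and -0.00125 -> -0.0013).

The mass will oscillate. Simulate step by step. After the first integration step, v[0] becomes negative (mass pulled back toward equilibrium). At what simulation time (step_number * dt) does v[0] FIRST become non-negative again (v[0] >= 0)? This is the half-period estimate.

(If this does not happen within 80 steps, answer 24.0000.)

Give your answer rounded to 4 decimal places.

Answer: 2.7000

Derivation:
Step 0: x=[4.9000] v=[0.0000]
Step 1: x=[4.5297] v=[-1.2343]
Step 2: x=[3.8399] v=[-2.2993]
Step 3: x=[2.9252] v=[-3.0490]
Step 4: x=[1.9111] v=[-3.3805]
Step 5: x=[0.9366] v=[-3.2484]
Step 6: x=[0.1354] v=[-2.6708]
Step 7: x=[-0.3827] v=[-1.7270]
Step 8: x=[-0.5466] v=[-0.5464]
Step 9: x=[-0.3338] v=[0.7092]
First v>=0 after going negative at step 9, time=2.7000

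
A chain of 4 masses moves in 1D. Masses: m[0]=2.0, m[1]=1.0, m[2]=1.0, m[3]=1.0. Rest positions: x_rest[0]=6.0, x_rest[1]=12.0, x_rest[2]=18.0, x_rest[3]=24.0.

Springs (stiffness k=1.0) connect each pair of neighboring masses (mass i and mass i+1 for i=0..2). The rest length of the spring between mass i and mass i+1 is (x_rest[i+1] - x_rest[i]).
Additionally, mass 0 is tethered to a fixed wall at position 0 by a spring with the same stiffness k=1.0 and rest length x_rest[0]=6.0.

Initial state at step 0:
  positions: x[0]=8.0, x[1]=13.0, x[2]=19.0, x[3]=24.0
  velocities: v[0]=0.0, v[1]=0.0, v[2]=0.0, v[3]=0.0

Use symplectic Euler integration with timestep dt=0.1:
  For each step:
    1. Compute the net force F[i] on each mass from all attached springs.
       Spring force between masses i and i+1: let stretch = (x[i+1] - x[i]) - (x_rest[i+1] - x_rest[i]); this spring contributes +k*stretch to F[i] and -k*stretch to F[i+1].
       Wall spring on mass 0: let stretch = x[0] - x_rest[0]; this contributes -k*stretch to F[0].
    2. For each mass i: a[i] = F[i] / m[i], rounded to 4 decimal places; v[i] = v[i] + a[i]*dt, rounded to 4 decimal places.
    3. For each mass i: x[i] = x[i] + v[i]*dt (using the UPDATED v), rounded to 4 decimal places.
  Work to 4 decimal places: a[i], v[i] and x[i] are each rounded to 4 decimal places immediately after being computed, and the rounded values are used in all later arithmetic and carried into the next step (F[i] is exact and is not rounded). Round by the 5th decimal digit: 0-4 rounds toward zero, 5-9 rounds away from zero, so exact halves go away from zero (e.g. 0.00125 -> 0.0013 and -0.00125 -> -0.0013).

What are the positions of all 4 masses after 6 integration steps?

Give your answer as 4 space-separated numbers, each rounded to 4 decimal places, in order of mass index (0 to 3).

Step 0: x=[8.0000 13.0000 19.0000 24.0000] v=[0.0000 0.0000 0.0000 0.0000]
Step 1: x=[7.9850 13.0100 18.9900 24.0100] v=[-0.1500 0.1000 -0.1000 0.1000]
Step 2: x=[7.9552 13.0296 18.9704 24.0298] v=[-0.2980 0.1955 -0.1960 0.1980]
Step 3: x=[7.9110 13.0578 18.9420 24.0590] v=[-0.4420 0.2821 -0.2841 0.2921]
Step 4: x=[7.8530 13.0934 18.9059 24.0970] v=[-0.5802 0.3558 -0.3608 0.3804]
Step 5: x=[7.7819 13.1347 18.8636 24.1431] v=[-0.7108 0.4130 -0.4229 0.4613]
Step 6: x=[7.6987 13.1798 18.8168 24.1964] v=[-0.8323 0.4506 -0.4678 0.5334]

Answer: 7.6987 13.1798 18.8168 24.1964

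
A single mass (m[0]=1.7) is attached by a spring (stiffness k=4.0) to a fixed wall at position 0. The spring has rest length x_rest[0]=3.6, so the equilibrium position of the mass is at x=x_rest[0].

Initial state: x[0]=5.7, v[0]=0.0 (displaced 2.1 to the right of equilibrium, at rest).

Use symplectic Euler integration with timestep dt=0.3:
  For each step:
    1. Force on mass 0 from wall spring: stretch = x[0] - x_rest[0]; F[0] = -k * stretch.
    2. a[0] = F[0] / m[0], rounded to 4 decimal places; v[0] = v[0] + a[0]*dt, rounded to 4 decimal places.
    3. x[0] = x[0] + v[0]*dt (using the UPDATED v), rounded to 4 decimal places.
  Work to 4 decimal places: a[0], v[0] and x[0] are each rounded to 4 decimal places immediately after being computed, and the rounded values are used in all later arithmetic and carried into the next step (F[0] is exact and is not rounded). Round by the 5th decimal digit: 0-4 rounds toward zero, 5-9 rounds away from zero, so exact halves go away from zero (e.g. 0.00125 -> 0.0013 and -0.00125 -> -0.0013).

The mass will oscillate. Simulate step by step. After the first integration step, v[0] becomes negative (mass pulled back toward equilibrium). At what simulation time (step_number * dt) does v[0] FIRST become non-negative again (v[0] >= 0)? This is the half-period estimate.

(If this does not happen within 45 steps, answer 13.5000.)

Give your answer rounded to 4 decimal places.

Answer: 2.1000

Derivation:
Step 0: x=[5.7000] v=[0.0000]
Step 1: x=[5.2553] v=[-1.4824]
Step 2: x=[4.4601] v=[-2.6508]
Step 3: x=[3.4827] v=[-3.2579]
Step 4: x=[2.5302] v=[-3.1751]
Step 5: x=[1.8042] v=[-2.4199]
Step 6: x=[1.4585] v=[-1.1523]
Step 7: x=[1.5663] v=[0.3593]
First v>=0 after going negative at step 7, time=2.1000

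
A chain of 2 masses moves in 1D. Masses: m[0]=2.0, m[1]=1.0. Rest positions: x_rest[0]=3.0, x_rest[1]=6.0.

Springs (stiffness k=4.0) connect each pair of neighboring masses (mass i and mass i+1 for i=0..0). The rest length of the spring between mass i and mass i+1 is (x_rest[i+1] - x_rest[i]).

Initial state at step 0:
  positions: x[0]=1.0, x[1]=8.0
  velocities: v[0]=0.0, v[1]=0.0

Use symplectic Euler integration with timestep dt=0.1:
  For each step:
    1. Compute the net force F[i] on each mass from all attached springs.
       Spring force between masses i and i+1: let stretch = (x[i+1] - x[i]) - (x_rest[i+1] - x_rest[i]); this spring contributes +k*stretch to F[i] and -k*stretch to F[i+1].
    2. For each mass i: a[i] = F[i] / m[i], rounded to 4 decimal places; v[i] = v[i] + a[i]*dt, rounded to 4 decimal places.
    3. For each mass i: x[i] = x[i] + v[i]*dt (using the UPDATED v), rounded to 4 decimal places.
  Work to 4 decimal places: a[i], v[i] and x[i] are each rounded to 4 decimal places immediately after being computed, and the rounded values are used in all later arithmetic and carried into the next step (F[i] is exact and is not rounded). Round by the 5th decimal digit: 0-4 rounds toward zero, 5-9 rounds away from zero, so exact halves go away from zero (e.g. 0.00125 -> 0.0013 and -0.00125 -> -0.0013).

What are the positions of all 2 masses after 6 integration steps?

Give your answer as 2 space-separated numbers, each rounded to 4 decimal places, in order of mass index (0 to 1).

Answer: 2.3674 5.2652

Derivation:
Step 0: x=[1.0000 8.0000] v=[0.0000 0.0000]
Step 1: x=[1.0800 7.8400] v=[0.8000 -1.6000]
Step 2: x=[1.2352 7.5296] v=[1.5520 -3.1040]
Step 3: x=[1.4563 7.0874] v=[2.2109 -4.4218]
Step 4: x=[1.7300 6.5400] v=[2.7371 -5.4742]
Step 5: x=[2.0399 5.9202] v=[3.0991 -6.1982]
Step 6: x=[2.3674 5.2652] v=[3.2752 -6.5503]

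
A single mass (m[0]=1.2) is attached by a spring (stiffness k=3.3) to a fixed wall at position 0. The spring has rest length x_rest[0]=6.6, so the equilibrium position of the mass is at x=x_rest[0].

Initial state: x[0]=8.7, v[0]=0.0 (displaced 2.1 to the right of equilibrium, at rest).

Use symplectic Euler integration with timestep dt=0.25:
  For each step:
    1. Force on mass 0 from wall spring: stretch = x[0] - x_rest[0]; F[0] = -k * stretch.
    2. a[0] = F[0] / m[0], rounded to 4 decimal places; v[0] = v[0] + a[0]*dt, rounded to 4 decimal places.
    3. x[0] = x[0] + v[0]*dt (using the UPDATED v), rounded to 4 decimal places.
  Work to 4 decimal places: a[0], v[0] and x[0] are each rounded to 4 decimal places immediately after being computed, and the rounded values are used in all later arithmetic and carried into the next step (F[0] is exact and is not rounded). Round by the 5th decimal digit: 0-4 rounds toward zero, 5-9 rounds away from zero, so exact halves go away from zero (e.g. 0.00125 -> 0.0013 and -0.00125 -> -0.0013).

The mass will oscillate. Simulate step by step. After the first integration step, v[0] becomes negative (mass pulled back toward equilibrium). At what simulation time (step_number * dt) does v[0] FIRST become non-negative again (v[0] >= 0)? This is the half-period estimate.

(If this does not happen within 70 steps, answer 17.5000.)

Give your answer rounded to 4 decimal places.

Answer: 2.0000

Derivation:
Step 0: x=[8.7000] v=[0.0000]
Step 1: x=[8.3391] v=[-1.4438]
Step 2: x=[7.6793] v=[-2.6394]
Step 3: x=[6.8340] v=[-3.3814]
Step 4: x=[5.9484] v=[-3.5423]
Step 5: x=[5.1748] v=[-3.0943]
Step 6: x=[4.6462] v=[-2.1145]
Step 7: x=[4.4534] v=[-0.7713]
Step 8: x=[4.6295] v=[0.7045]
First v>=0 after going negative at step 8, time=2.0000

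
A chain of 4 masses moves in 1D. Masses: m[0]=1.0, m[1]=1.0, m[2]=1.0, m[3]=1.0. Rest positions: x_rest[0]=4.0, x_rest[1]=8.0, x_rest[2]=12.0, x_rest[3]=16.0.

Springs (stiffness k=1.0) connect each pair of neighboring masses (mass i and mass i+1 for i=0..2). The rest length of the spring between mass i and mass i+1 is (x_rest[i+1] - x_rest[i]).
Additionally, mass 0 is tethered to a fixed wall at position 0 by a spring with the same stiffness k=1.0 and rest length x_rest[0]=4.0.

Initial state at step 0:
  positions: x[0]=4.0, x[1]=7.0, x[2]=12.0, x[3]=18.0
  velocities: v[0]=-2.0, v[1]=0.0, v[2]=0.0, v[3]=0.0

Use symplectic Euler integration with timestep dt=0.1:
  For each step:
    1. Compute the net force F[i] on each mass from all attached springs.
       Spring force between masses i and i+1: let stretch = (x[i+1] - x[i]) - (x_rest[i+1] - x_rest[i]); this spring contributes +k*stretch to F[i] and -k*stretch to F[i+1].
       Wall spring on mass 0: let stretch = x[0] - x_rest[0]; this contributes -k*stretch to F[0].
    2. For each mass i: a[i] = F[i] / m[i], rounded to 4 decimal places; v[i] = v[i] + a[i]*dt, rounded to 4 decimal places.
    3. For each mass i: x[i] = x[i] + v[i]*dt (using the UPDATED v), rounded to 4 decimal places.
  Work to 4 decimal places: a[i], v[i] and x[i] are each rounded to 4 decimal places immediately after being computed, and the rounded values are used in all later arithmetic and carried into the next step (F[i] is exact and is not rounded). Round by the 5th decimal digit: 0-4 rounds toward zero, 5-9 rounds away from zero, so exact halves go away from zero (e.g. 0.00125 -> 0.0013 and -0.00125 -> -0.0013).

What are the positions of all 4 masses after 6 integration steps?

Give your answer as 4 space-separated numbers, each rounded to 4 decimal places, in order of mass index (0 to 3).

Step 0: x=[4.0000 7.0000 12.0000 18.0000] v=[-2.0000 0.0000 0.0000 0.0000]
Step 1: x=[3.7900 7.0200 12.0100 17.9800] v=[-2.1000 0.2000 0.1000 -0.2000]
Step 2: x=[3.5744 7.0576 12.0298 17.9403] v=[-2.1560 0.3760 0.1980 -0.3970]
Step 3: x=[3.3579 7.1101 12.0590 17.8815] v=[-2.1651 0.5249 0.2918 -0.5881]
Step 4: x=[3.1453 7.1746 12.0969 17.8045] v=[-2.1257 0.6446 0.3792 -0.7704]
Step 5: x=[2.9416 7.2480 12.1427 17.7104] v=[-2.0373 0.7339 0.4577 -0.9412]
Step 6: x=[2.7515 7.3273 12.1952 17.6006] v=[-1.9008 0.7927 0.5250 -1.0980]

Answer: 2.7515 7.3273 12.1952 17.6006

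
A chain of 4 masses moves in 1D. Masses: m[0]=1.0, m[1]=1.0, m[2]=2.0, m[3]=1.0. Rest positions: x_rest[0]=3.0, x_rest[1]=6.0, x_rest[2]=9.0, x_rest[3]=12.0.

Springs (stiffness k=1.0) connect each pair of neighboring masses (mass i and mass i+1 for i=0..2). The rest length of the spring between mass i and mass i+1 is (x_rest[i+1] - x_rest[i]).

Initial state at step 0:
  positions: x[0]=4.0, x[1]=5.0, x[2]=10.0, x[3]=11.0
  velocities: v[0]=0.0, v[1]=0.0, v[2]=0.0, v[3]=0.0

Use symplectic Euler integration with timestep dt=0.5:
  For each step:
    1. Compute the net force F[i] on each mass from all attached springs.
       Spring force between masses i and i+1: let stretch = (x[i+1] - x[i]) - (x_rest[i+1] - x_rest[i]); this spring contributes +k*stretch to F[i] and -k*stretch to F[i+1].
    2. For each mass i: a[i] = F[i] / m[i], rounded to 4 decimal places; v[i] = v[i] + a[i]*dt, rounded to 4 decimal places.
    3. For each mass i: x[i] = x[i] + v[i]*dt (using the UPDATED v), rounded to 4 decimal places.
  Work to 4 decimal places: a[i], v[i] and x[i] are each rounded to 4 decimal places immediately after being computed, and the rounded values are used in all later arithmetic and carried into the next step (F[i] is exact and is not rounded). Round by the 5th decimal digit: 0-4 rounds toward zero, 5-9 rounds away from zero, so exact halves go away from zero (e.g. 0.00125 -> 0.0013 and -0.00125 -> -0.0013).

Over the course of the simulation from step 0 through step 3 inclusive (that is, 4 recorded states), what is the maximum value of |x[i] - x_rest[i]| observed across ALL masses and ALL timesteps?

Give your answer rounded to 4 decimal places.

Answer: 1.7969

Derivation:
Step 0: x=[4.0000 5.0000 10.0000 11.0000] v=[0.0000 0.0000 0.0000 0.0000]
Step 1: x=[3.5000 6.0000 9.5000 11.5000] v=[-1.0000 2.0000 -1.0000 1.0000]
Step 2: x=[2.8750 7.2500 8.8125 12.2500] v=[-1.2500 2.5000 -1.3750 1.5000]
Step 3: x=[2.5938 7.7969 8.3594 12.8907] v=[-0.5625 1.0938 -0.9063 1.2813]
Max displacement = 1.7969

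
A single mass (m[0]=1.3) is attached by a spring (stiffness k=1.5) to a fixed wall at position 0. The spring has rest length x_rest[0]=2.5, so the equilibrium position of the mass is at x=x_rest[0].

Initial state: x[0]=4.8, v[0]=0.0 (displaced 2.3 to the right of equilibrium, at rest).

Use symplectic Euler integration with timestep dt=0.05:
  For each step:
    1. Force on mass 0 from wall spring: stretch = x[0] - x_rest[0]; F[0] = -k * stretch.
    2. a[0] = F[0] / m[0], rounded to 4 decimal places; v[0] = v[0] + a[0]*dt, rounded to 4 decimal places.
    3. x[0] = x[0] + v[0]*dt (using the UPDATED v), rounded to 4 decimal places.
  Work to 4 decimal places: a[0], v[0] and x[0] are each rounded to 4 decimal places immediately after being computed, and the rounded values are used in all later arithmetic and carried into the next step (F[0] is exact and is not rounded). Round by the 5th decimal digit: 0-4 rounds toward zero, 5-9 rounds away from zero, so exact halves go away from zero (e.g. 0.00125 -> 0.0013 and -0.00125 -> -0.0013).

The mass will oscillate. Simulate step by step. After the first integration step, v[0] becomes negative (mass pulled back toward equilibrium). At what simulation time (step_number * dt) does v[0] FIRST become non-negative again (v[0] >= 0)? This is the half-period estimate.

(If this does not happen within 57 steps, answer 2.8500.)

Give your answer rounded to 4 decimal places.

Step 0: x=[4.8000] v=[0.0000]
Step 1: x=[4.7934] v=[-0.1327]
Step 2: x=[4.7802] v=[-0.2650]
Step 3: x=[4.7604] v=[-0.3966]
Step 4: x=[4.7341] v=[-0.5270]
Step 5: x=[4.7013] v=[-0.6559]
Step 6: x=[4.6622] v=[-0.7829]
Step 7: x=[4.6168] v=[-0.9076]
Step 8: x=[4.5653] v=[-1.0297]
Step 9: x=[4.5079] v=[-1.1489]
Step 10: x=[4.4447] v=[-1.2647]
Step 11: x=[4.3759] v=[-1.3769]
Step 12: x=[4.3016] v=[-1.4851]
Step 13: x=[4.2222] v=[-1.5890]
Step 14: x=[4.1378] v=[-1.6884]
Step 15: x=[4.0487] v=[-1.7829]
Step 16: x=[3.9551] v=[-1.8723]
Step 17: x=[3.8573] v=[-1.9563]
Step 18: x=[3.7556] v=[-2.0346]
Step 19: x=[3.6503] v=[-2.1070]
Step 20: x=[3.5416] v=[-2.1734]
Step 21: x=[3.4299] v=[-2.2335]
Step 22: x=[3.3155] v=[-2.2872]
Step 23: x=[3.1988] v=[-2.3343]
Step 24: x=[3.0801] v=[-2.3746]
Step 25: x=[2.9597] v=[-2.4081]
Step 26: x=[2.8380] v=[-2.4346]
Step 27: x=[2.7153] v=[-2.4541]
Step 28: x=[2.5920] v=[-2.4665]
Step 29: x=[2.4684] v=[-2.4718]
Step 30: x=[2.3449] v=[-2.4700]
Step 31: x=[2.2218] v=[-2.4611]
Step 32: x=[2.0995] v=[-2.4451]
Step 33: x=[1.9784] v=[-2.4220]
Step 34: x=[1.8588] v=[-2.3919]
Step 35: x=[1.7411] v=[-2.3549]
Step 36: x=[1.6255] v=[-2.3111]
Step 37: x=[1.5125] v=[-2.2607]
Step 38: x=[1.4023] v=[-2.2037]
Step 39: x=[1.2953] v=[-2.1404]
Step 40: x=[1.1918] v=[-2.0709]
Step 41: x=[1.0920] v=[-1.9954]
Step 42: x=[0.9963] v=[-1.9142]
Step 43: x=[0.9049] v=[-1.8275]
Step 44: x=[0.8181] v=[-1.7355]
Step 45: x=[0.7362] v=[-1.6385]
Step 46: x=[0.6594] v=[-1.5367]
Step 47: x=[0.5879] v=[-1.4305]
Step 48: x=[0.5219] v=[-1.3202]
Step 49: x=[0.4616] v=[-1.2061]
Step 50: x=[0.4072] v=[-1.0885]
Step 51: x=[0.3588] v=[-0.9678]
Step 52: x=[0.3166] v=[-0.8443]
Step 53: x=[0.2807] v=[-0.7183]
Step 54: x=[0.2512] v=[-0.5903]
Step 55: x=[0.2282] v=[-0.4606]
Step 56: x=[0.2117] v=[-0.3295]
Step 57: x=[0.2018] v=[-0.1975]
v[0] did not become non-negative within 57 steps; using fallback time=2.8500

Answer: 2.8500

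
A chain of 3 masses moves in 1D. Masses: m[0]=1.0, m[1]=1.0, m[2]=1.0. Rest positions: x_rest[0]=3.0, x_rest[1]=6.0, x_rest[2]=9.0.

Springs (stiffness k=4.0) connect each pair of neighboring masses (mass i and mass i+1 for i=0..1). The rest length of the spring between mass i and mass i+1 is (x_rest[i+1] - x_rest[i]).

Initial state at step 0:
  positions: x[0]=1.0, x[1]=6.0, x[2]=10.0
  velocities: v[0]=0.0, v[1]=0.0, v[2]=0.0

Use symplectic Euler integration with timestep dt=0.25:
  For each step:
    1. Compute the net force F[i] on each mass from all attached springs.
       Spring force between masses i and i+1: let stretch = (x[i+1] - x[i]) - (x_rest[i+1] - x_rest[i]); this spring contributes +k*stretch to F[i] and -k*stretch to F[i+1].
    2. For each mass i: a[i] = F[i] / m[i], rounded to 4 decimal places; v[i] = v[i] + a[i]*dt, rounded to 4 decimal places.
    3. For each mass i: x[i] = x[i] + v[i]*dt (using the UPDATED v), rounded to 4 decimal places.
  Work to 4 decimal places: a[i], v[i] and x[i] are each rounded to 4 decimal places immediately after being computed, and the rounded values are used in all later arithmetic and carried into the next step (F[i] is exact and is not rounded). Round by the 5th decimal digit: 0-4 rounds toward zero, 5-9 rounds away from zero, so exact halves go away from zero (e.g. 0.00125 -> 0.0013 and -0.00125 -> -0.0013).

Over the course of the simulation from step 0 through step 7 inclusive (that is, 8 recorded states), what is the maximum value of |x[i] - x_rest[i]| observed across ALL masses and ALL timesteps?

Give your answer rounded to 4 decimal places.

Step 0: x=[1.0000 6.0000 10.0000] v=[0.0000 0.0000 0.0000]
Step 1: x=[1.5000 5.7500 9.7500] v=[2.0000 -1.0000 -1.0000]
Step 2: x=[2.3125 5.4375 9.2500] v=[3.2500 -1.2500 -2.0000]
Step 3: x=[3.1563 5.2969 8.5469] v=[3.3750 -0.5625 -2.8125]
Step 4: x=[3.7852 5.4336 7.7813] v=[2.5156 0.5469 -3.0625]
Step 5: x=[4.0762 5.7452 7.1788] v=[1.1640 1.2462 -2.4102]
Step 6: x=[4.0345 5.9979 6.9679] v=[-0.1670 1.0108 -0.8438]
Step 7: x=[3.7336 6.0023 7.2645] v=[-1.2036 0.0174 1.1862]
Max displacement = 2.0321

Answer: 2.0321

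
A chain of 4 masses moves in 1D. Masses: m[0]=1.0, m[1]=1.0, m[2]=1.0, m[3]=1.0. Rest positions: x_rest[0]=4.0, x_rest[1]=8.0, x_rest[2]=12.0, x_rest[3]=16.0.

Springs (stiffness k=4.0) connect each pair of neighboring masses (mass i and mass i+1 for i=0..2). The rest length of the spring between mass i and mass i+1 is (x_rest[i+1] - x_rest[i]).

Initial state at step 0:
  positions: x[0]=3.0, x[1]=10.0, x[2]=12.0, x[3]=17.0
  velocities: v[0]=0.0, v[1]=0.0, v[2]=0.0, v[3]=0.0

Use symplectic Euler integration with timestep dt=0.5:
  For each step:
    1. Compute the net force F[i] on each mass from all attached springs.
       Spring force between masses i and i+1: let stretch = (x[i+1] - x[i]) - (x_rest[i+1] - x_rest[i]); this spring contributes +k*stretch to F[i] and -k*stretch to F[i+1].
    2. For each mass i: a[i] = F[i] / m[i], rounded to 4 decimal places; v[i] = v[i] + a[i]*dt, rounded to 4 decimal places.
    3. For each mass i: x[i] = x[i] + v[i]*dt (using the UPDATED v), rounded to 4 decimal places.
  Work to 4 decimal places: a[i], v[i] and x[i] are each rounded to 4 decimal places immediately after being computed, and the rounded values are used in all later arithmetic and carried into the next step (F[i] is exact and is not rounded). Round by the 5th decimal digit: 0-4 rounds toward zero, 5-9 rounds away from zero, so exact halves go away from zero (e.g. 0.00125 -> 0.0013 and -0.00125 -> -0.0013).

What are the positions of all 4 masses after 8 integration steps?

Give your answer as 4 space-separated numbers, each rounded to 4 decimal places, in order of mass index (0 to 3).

Answer: 3.0000 10.0000 12.0000 17.0000

Derivation:
Step 0: x=[3.0000 10.0000 12.0000 17.0000] v=[0.0000 0.0000 0.0000 0.0000]
Step 1: x=[6.0000 5.0000 15.0000 16.0000] v=[6.0000 -10.0000 6.0000 -2.0000]
Step 2: x=[4.0000 11.0000 9.0000 18.0000] v=[-4.0000 12.0000 -12.0000 4.0000]
Step 3: x=[5.0000 8.0000 14.0000 15.0000] v=[2.0000 -6.0000 10.0000 -6.0000]
Step 4: x=[5.0000 8.0000 14.0000 15.0000] v=[0.0000 0.0000 0.0000 0.0000]
Step 5: x=[4.0000 11.0000 9.0000 18.0000] v=[-2.0000 6.0000 -10.0000 6.0000]
Step 6: x=[6.0000 5.0000 15.0000 16.0000] v=[4.0000 -12.0000 12.0000 -4.0000]
Step 7: x=[3.0000 10.0000 12.0000 17.0000] v=[-6.0000 10.0000 -6.0000 2.0000]
Step 8: x=[3.0000 10.0000 12.0000 17.0000] v=[0.0000 0.0000 0.0000 0.0000]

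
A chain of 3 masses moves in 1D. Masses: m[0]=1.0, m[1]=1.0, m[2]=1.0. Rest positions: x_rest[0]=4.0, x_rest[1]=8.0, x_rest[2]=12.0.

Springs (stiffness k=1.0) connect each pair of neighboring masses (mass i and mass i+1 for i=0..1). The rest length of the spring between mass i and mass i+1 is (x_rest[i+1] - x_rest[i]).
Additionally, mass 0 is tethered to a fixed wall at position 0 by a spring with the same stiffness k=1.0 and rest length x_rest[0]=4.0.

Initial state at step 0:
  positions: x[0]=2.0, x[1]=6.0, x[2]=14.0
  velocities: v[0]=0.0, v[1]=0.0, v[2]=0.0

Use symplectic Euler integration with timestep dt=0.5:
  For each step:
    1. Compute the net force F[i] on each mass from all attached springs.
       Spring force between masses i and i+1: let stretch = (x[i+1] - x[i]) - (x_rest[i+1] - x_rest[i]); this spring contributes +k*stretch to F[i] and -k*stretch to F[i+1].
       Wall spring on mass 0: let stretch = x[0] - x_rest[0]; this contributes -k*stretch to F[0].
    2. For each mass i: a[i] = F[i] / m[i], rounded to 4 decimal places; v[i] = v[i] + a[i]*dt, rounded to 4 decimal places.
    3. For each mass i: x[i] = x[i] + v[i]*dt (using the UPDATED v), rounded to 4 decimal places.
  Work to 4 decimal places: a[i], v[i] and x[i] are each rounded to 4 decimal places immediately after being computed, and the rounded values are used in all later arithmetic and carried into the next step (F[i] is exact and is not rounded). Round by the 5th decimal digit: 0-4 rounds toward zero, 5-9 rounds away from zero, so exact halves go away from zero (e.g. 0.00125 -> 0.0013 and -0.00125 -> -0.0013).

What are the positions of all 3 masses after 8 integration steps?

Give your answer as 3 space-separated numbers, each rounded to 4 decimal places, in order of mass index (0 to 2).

Step 0: x=[2.0000 6.0000 14.0000] v=[0.0000 0.0000 0.0000]
Step 1: x=[2.5000 7.0000 13.0000] v=[1.0000 2.0000 -2.0000]
Step 2: x=[3.5000 8.3750 11.5000] v=[2.0000 2.7500 -3.0000]
Step 3: x=[4.8438 9.3125 10.2188] v=[2.6875 1.8750 -2.5625]
Step 4: x=[6.0938 9.3594 9.7110] v=[2.5000 0.0938 -1.0157]
Step 5: x=[6.6368 8.6778 10.1153] v=[1.0859 -1.3632 0.8085]
Step 6: x=[6.0308 7.8453 11.1602] v=[-1.2120 -1.6650 2.0898]
Step 7: x=[4.3707 7.3879 12.3764] v=[-3.3202 -0.9148 2.4324]
Step 8: x=[2.3722 7.4234 13.3455] v=[-3.9970 0.0709 1.9382]

Answer: 2.3722 7.4234 13.3455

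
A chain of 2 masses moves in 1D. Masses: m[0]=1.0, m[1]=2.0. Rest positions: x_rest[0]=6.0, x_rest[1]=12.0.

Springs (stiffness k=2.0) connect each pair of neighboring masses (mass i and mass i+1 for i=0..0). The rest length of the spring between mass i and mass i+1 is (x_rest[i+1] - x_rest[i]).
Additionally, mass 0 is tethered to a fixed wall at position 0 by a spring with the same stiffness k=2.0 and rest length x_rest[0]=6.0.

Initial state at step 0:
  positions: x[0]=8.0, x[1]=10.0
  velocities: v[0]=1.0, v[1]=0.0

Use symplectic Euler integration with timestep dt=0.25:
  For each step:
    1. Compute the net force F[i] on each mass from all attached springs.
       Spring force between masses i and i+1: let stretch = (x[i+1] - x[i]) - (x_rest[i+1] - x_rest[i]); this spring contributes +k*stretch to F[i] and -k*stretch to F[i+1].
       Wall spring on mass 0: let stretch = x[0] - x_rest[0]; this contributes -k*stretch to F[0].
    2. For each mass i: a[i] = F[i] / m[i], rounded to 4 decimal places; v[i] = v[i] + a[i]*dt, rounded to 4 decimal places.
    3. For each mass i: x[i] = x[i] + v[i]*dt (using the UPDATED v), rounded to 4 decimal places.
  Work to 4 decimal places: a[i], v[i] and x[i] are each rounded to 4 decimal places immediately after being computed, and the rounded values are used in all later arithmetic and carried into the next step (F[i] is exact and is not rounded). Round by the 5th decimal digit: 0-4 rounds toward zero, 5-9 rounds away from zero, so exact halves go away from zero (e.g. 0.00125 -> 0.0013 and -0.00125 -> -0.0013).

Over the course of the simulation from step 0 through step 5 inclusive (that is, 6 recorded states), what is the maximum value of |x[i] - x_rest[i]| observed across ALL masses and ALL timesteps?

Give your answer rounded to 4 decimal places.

Step 0: x=[8.0000 10.0000] v=[1.0000 0.0000]
Step 1: x=[7.5000 10.2500] v=[-2.0000 1.0000]
Step 2: x=[6.4063 10.7031] v=[-4.3750 1.8125]
Step 3: x=[5.0489 11.2627] v=[-5.4298 2.2383]
Step 4: x=[3.8371 11.8089] v=[-4.8474 2.1849]
Step 5: x=[3.1421 12.2319] v=[-2.7801 1.6920]
Max displacement = 2.8579

Answer: 2.8579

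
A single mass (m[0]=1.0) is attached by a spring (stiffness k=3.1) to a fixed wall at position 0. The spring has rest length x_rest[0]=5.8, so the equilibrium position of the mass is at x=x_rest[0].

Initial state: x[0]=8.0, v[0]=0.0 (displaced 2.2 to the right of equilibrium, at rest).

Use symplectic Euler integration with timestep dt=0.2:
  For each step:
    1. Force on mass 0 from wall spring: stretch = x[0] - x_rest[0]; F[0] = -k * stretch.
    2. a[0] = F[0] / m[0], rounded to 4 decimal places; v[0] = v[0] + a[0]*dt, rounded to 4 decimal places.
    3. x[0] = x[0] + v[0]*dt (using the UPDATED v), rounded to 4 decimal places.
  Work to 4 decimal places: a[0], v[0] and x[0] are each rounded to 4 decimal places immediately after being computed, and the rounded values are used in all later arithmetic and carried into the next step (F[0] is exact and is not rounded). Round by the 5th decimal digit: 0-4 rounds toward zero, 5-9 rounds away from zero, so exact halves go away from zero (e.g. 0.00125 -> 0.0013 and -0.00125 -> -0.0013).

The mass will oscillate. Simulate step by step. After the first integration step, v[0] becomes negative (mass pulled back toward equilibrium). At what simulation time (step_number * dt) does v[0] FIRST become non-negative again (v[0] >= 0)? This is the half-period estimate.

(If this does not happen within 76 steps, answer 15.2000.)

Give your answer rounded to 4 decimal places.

Answer: 1.8000

Derivation:
Step 0: x=[8.0000] v=[0.0000]
Step 1: x=[7.7272] v=[-1.3640]
Step 2: x=[7.2154] v=[-2.5589]
Step 3: x=[6.5281] v=[-3.4364]
Step 4: x=[5.7505] v=[-3.8878]
Step 5: x=[4.9791] v=[-3.8571]
Step 6: x=[4.3095] v=[-3.3481]
Step 7: x=[3.8247] v=[-2.4240]
Step 8: x=[3.5848] v=[-1.1993]
Step 9: x=[3.6196] v=[0.1741]
First v>=0 after going negative at step 9, time=1.8000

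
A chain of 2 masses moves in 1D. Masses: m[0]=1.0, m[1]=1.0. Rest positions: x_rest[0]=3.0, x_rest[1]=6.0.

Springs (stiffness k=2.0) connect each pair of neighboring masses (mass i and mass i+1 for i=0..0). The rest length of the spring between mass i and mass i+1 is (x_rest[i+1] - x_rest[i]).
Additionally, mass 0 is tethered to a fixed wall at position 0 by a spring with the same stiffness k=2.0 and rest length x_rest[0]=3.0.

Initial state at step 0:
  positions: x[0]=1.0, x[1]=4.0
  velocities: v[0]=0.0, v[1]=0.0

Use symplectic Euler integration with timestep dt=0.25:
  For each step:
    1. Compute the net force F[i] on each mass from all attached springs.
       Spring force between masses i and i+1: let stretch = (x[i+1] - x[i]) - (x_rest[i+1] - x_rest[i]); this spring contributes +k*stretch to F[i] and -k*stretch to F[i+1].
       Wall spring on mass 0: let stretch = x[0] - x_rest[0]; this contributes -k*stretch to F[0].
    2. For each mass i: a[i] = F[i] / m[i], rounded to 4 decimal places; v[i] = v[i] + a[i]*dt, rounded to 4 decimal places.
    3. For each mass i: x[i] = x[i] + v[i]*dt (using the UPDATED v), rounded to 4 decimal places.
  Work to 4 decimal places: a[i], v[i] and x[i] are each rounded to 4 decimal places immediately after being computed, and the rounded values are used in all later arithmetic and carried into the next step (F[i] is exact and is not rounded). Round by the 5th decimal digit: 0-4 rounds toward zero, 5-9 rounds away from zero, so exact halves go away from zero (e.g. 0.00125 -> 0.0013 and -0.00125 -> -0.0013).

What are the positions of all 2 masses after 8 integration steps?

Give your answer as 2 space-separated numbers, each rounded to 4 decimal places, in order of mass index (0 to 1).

Answer: 3.2914 6.7520

Derivation:
Step 0: x=[1.0000 4.0000] v=[0.0000 0.0000]
Step 1: x=[1.2500 4.0000] v=[1.0000 0.0000]
Step 2: x=[1.6875 4.0313] v=[1.7500 0.1250]
Step 3: x=[2.2071 4.1446] v=[2.0782 0.4531]
Step 4: x=[2.6930 4.3907] v=[1.9434 0.9844]
Step 5: x=[3.0545 4.7996] v=[1.4458 1.6356]
Step 6: x=[3.2523 5.3654] v=[0.7911 2.2631]
Step 7: x=[3.3077 6.0421] v=[0.2215 2.7066]
Step 8: x=[3.2914 6.7520] v=[-0.0652 2.8394]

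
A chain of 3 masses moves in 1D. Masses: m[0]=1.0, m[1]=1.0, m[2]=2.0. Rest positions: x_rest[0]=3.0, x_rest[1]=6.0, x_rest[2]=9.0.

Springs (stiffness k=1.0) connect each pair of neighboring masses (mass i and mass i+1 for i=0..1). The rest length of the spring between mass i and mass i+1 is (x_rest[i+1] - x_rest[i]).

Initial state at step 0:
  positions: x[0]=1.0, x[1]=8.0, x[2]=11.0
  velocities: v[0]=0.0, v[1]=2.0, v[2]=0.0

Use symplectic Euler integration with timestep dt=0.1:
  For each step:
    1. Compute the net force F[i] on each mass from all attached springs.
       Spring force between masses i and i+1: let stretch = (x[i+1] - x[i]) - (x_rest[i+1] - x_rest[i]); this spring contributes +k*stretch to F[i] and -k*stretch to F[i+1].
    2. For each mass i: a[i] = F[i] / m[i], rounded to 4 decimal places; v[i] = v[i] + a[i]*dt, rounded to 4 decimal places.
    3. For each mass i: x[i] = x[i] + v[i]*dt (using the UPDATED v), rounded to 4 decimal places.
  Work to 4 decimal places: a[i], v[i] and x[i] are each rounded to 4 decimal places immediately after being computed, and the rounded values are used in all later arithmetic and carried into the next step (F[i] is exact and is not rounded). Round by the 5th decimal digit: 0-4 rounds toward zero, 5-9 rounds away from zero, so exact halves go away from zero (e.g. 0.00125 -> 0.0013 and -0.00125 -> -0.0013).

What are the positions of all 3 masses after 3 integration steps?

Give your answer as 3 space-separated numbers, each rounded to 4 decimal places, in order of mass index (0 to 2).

Step 0: x=[1.0000 8.0000 11.0000] v=[0.0000 2.0000 0.0000]
Step 1: x=[1.0400 8.1600 11.0000] v=[0.4000 1.6000 0.0000]
Step 2: x=[1.1212 8.2772 11.0008] v=[0.8120 1.1720 0.0080]
Step 3: x=[1.2440 8.3501 11.0030] v=[1.2276 0.7288 0.0218]

Answer: 1.2440 8.3501 11.0030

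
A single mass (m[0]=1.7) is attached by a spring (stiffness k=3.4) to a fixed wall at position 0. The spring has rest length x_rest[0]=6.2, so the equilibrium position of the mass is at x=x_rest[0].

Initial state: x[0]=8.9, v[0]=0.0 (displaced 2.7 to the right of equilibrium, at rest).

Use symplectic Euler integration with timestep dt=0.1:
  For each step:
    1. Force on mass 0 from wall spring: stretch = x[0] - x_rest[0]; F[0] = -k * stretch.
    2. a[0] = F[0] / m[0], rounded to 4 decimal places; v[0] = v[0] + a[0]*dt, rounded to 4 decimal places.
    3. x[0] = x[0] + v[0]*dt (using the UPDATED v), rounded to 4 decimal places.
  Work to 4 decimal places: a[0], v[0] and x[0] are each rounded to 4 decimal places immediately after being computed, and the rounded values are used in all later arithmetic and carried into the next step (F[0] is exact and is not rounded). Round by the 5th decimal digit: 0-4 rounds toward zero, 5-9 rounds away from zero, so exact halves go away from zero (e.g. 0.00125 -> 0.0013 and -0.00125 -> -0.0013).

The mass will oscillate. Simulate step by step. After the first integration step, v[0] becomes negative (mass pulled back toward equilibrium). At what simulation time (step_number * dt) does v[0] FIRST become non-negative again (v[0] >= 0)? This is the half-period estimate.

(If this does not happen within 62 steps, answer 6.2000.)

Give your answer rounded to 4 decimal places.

Step 0: x=[8.9000] v=[0.0000]
Step 1: x=[8.8460] v=[-0.5400]
Step 2: x=[8.7391] v=[-1.0692]
Step 3: x=[8.5814] v=[-1.5770]
Step 4: x=[8.3761] v=[-2.0533]
Step 5: x=[8.1273] v=[-2.4885]
Step 6: x=[7.8399] v=[-2.8740]
Step 7: x=[7.5197] v=[-3.2020]
Step 8: x=[7.1731] v=[-3.4659]
Step 9: x=[6.8071] v=[-3.6605]
Step 10: x=[6.4289] v=[-3.7819]
Step 11: x=[6.0461] v=[-3.8277]
Step 12: x=[5.6664] v=[-3.7969]
Step 13: x=[5.2974] v=[-3.6902]
Step 14: x=[4.9464] v=[-3.5097]
Step 15: x=[4.6205] v=[-3.2590]
Step 16: x=[4.3262] v=[-2.9431]
Step 17: x=[4.0694] v=[-2.5683]
Step 18: x=[3.8552] v=[-2.1422]
Step 19: x=[3.6879] v=[-1.6732]
Step 20: x=[3.5708] v=[-1.1708]
Step 21: x=[3.5063] v=[-0.6450]
Step 22: x=[3.4957] v=[-0.1063]
Step 23: x=[3.5392] v=[0.4346]
First v>=0 after going negative at step 23, time=2.3000

Answer: 2.3000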